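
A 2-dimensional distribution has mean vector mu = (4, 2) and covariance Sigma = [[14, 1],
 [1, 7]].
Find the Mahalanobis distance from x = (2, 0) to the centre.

Step 1 — centre the observation: (x - mu) = (-2, -2).

Step 2 — invert Sigma. det(Sigma) = 14·7 - (1)² = 97.
  Sigma^{-1} = (1/det) · [[d, -b], [-b, a]] = [[0.0722, -0.0103],
 [-0.0103, 0.1443]].

Step 3 — form the quadratic (x - mu)^T · Sigma^{-1} · (x - mu):
  Sigma^{-1} · (x - mu) = (-0.1237, -0.268).
  (x - mu)^T · [Sigma^{-1} · (x - mu)] = (-2)·(-0.1237) + (-2)·(-0.268) = 0.7835.

Step 4 — take square root: d = √(0.7835) ≈ 0.8852.

d(x, mu) = √(0.7835) ≈ 0.8852


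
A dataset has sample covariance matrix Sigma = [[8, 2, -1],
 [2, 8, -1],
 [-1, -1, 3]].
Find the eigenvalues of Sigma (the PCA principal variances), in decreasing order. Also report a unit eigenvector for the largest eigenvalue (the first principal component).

Step 1 — characteristic polynomial p(λ) = det(λI - Sigma) = λ³ - tr·λ² + c_1·λ - det, where tr = trace, c_1 = sum of the principal 2×2 minors, det = det(Sigma):
  tr = 8 + 8 + 3 = 19,
  c_1 = (8·8 - (2)²) + (8·3 - (-1)²) + (8·3 - (-1)²) = 60 + 23 + 23 = 106,
  det = 8·(8·3 - (-1)²) - (2)·((2)·3 - (-1)·(-1)) + (-1)·((2)·(-1) - 8·(-1)) = 8·(23) - (2)·(5) + (-1)·(6) = 168.
  So p(λ) = λ³ - 19λ² + 106λ - 168.
Step 2 — look for an integer root (rational root theorem: any rational root is an integer divisor of 168). Testing λ = 6:
  p(6) = 216 - 684 + 636 - 168 = 0  ✓
  Dividing out (λ - 6): p(λ) = (λ - 6)(λ² - 13λ + 28).
Step 3 — remaining eigenvalues from the quadratic λ² - 13λ + 28 = 0:
  Δ = 13² - 4·28 = 169 - 112 = 57,  λ = (13 ± √57)/2 = (13 ± 7.5498)/2 ≈ 10.2749 or 2.7251.
  Sorted: λ_1 = 10.2749,  λ_2 = 6,  λ_3 = 2.7251  (check: sum = 19 = tr ✓).

Step 4 — unit eigenvector for λ_1 ≈ 10.2749: v spans the null space of (Sigma - λ_1 I), whose rows are
  r_1 = (-2.2749, 2, -1),  r_2 = (2, -2.2749, -1),  r_3 = (-1, -1, -7.2749).
  v is orthogonal to every row, so take v ∝ r_1 × r_2 = ((2)·(-1) - (-1)·(-2.2749), (-1)·(2) - (-2.2749)·(-1), (-2.2749)·(-2.2749) - (2)·(2)) ≈ (-4.2749, -4.2749, 1.1752).
  Rescale (multiply by -1 so the first nonzero entry is positive): u = (4.2749, 4.2749, -1.1752).
  ||u|| = √((4.2749)² + (4.2749)² + (-1.1752)²) = √(37.931) ≈ 6.1588,  v_1 = u/||u|| ≈ (0.6941, 0.6941, -0.1908) (||v_1|| = 1).

λ_1 = 10.2749,  λ_2 = 6,  λ_3 = 2.7251;  v_1 ≈ (0.6941, 0.6941, -0.1908)


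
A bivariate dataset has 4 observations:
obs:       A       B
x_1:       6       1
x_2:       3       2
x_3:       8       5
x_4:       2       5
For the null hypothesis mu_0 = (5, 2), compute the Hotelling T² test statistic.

Step 1 — sample mean vector:
  mean(A) = (6 + 3 + 8 + 2) / 4 = 19/4 = 4.75
  mean(B) = (1 + 2 + 5 + 5) / 4 = 13/4 = 3.25
  x̄ = (4.75, 3.25),  deviation x̄ - mu_0 = (4.75, 3.25) - (5, 2) = (-0.25, 1.25).

Step 2 — sample covariance matrix, S[i,j] = (1/(n-1)) · Σ_k (x_{k,i} - mean_i) · (x_{k,j} - mean_j), divisor n-1 = 3:
  S[A,A] = ((1.25)·(1.25) + (-1.75)·(-1.75) + (3.25)·(3.25) + (-2.75)·(-2.75)) / 3 = 22.75/3 = 7.5833
  S[A,B] = ((1.25)·(-2.25) + (-1.75)·(-1.25) + (3.25)·(1.75) + (-2.75)·(1.75)) / 3 = 0.25/3 = 0.0833
  S[B,B] = ((-2.25)·(-2.25) + (-1.25)·(-1.25) + (1.75)·(1.75) + (1.75)·(1.75)) / 3 = 12.75/3 = 4.25
  S = [[7.5833, 0.0833],
 [0.0833, 4.25]].

Step 3 — invert S. det(S) = 7.5833·4.25 - (0.0833)² = 32.2222.
  S^{-1} = (1/det) · [[d, -b], [-b, a]] = [[0.1319, -0.0026],
 [-0.0026, 0.2353]].

Step 4 — quadratic form (x̄ - mu_0)^T · S^{-1} · (x̄ - mu_0):
  S^{-1} · (x̄ - mu_0) = (-0.0362, 0.2948),
  (x̄ - mu_0)^T · [...] = (-0.25)·(-0.0362) + (1.25)·(0.2948) = 0.3776.

Step 5 — scale by n: T² = 4 · 0.3776 = 1.5103.

T² ≈ 1.5103


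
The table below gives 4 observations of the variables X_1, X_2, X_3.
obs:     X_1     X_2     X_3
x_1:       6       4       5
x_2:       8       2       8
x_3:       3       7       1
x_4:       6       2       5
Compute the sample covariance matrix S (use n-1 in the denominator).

Step 1 — column means:
  mean(X_1) = (6 + 8 + 3 + 6) / 4 = 23/4 = 5.75
  mean(X_2) = (4 + 2 + 7 + 2) / 4 = 15/4 = 3.75
  mean(X_3) = (5 + 8 + 1 + 5) / 4 = 19/4 = 4.75

Step 2 — sample covariance S[i,j] = (1/(n-1)) · Σ_k (x_{k,i} - mean_i) · (x_{k,j} - mean_j), with n-1 = 3.
  S[X_1,X_1] = ((0.25)·(0.25) + (2.25)·(2.25) + (-2.75)·(-2.75) + (0.25)·(0.25)) / 3 = 12.75/3 = 4.25
  S[X_1,X_2] = ((0.25)·(0.25) + (2.25)·(-1.75) + (-2.75)·(3.25) + (0.25)·(-1.75)) / 3 = -13.25/3 = -4.4167
  S[X_1,X_3] = ((0.25)·(0.25) + (2.25)·(3.25) + (-2.75)·(-3.75) + (0.25)·(0.25)) / 3 = 17.75/3 = 5.9167
  S[X_2,X_2] = ((0.25)·(0.25) + (-1.75)·(-1.75) + (3.25)·(3.25) + (-1.75)·(-1.75)) / 3 = 16.75/3 = 5.5833
  S[X_2,X_3] = ((0.25)·(0.25) + (-1.75)·(3.25) + (3.25)·(-3.75) + (-1.75)·(0.25)) / 3 = -18.25/3 = -6.0833
  S[X_3,X_3] = ((0.25)·(0.25) + (3.25)·(3.25) + (-3.75)·(-3.75) + (0.25)·(0.25)) / 3 = 24.75/3 = 8.25

S is symmetric (S[j,i] = S[i,j]). Assembling:

S = [[4.25, -4.4167, 5.9167],
 [-4.4167, 5.5833, -6.0833],
 [5.9167, -6.0833, 8.25]]


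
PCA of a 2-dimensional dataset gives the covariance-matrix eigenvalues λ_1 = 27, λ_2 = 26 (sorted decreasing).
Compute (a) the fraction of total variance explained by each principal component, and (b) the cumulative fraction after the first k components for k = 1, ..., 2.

Step 1 — total variance = trace(Sigma) = Σ λ_i = 27 + 26 = 53.

Step 2 — fraction explained by component i = λ_i / Σ λ:
  PC1: 27/53 = 0.5094
  PC2: 26/53 = 0.4906

Step 3 — cumulative fraction after k components = (λ_1 + ... + λ_k) / Σ λ:
  k = 1: 27/53 = 0.5094
  k = 2: (27 + 26)/53 = 53/53 = 1

Summary (fraction, with percent):

explained: PC1 0.5094 (50.94%), PC2 0.4906 (49.06%);  cumulative: 0.5094, 1


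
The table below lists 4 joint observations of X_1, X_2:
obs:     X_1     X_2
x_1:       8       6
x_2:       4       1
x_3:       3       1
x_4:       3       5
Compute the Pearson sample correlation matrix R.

Step 1 — column means:
  mean(X_1) = (8 + 4 + 3 + 3) / 4 = 18/4 = 4.5
  mean(X_2) = (6 + 1 + 1 + 5) / 4 = 13/4 = 3.25

Step 2 — sample variances and covariances s[i,j] = (1/(n-1)) · Σ_k (x_{k,i} - mean_i) · (x_{k,j} - mean_j), with n-1 = 3:
  s[X_1,X_1] = ((3.5)·(3.5) + (-0.5)·(-0.5) + (-1.5)·(-1.5) + (-1.5)·(-1.5)) / 3 = 17/3 = 5.6667
  s[X_1,X_2] = ((3.5)·(2.75) + (-0.5)·(-2.25) + (-1.5)·(-2.25) + (-1.5)·(1.75)) / 3 = 11.5/3 = 3.8333
  s[X_2,X_2] = ((2.75)·(2.75) + (-2.25)·(-2.25) + (-2.25)·(-2.25) + (1.75)·(1.75)) / 3 = 20.75/3 = 6.9167
  Sample standard deviations s_i = √(s[i,i]):
  s(X_1) = √(5.6667) = 2.3805
  s(X_2) = √(6.9167) = 2.63

Step 3 — r_{ij} = s_{ij} / (s_i · s_j):
  r[X_1,X_1] = 1 (diagonal).
  r[X_1,X_2] = 3.8333 / (2.3805 · 2.63) = 3.8333 / 6.2605 = 0.6123
  r[X_2,X_2] = 1 (diagonal).

R is symmetric with unit diagonal. Assembling:

R = [[1, 0.6123],
 [0.6123, 1]]


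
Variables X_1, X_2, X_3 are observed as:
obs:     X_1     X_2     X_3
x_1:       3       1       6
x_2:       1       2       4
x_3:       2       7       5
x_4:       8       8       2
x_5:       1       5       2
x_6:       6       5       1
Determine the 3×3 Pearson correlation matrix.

Step 1 — column means:
  mean(X_1) = (3 + 1 + 2 + 8 + 1 + 6) / 6 = 21/6 = 3.5
  mean(X_2) = (1 + 2 + 7 + 8 + 5 + 5) / 6 = 28/6 = 4.6667
  mean(X_3) = (6 + 4 + 5 + 2 + 2 + 1) / 6 = 20/6 = 3.3333

Step 2 — sample variances and covariances s[i,j] = (1/(n-1)) · Σ_k (x_{k,i} - mean_i) · (x_{k,j} - mean_j), with n-1 = 5:
  s[X_1,X_1] = ((-0.5)·(-0.5) + (-2.5)·(-2.5) + (-1.5)·(-1.5) + (4.5)·(4.5) + (-2.5)·(-2.5) + (2.5)·(2.5)) / 5 = 41.5/5 = 8.3
  s[X_1,X_2] = ((-0.5)·(-3.6667) + (-2.5)·(-2.6667) + (-1.5)·(2.3333) + (4.5)·(3.3333) + (-2.5)·(0.3333) + (2.5)·(0.3333)) / 5 = 20/5 = 4
  s[X_1,X_3] = ((-0.5)·(2.6667) + (-2.5)·(0.6667) + (-1.5)·(1.6667) + (4.5)·(-1.3333) + (-2.5)·(-1.3333) + (2.5)·(-2.3333)) / 5 = -14/5 = -2.8
  s[X_2,X_2] = ((-3.6667)·(-3.6667) + (-2.6667)·(-2.6667) + (2.3333)·(2.3333) + (3.3333)·(3.3333) + (0.3333)·(0.3333) + (0.3333)·(0.3333)) / 5 = 37.3333/5 = 7.4667
  s[X_2,X_3] = ((-3.6667)·(2.6667) + (-2.6667)·(0.6667) + (2.3333)·(1.6667) + (3.3333)·(-1.3333) + (0.3333)·(-1.3333) + (0.3333)·(-2.3333)) / 5 = -13.3333/5 = -2.6667
  s[X_3,X_3] = ((2.6667)·(2.6667) + (0.6667)·(0.6667) + (1.6667)·(1.6667) + (-1.3333)·(-1.3333) + (-1.3333)·(-1.3333) + (-2.3333)·(-2.3333)) / 5 = 19.3333/5 = 3.8667
  Sample standard deviations s_i = √(s[i,i]):
  s(X_1) = √(8.3) = 2.881
  s(X_2) = √(7.4667) = 2.7325
  s(X_3) = √(3.8667) = 1.9664

Step 3 — r_{ij} = s_{ij} / (s_i · s_j):
  r[X_1,X_1] = 1 (diagonal).
  r[X_1,X_2] = 4 / (2.881 · 2.7325) = 4 / 7.8723 = 0.5081
  r[X_1,X_3] = -2.8 / (2.881 · 1.9664) = -2.8 / 5.6651 = -0.4943
  r[X_2,X_2] = 1 (diagonal).
  r[X_2,X_3] = -2.6667 / (2.7325 · 1.9664) = -2.6667 / 5.3732 = -0.4963
  r[X_3,X_3] = 1 (diagonal).

R is symmetric with unit diagonal. Assembling:

R = [[1, 0.5081, -0.4943],
 [0.5081, 1, -0.4963],
 [-0.4943, -0.4963, 1]]


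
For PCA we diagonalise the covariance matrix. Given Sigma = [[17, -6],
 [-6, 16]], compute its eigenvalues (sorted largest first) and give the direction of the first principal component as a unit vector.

Step 1 — characteristic polynomial of 2×2 Sigma:
  det(Sigma - λI) = λ² - trace · λ + det = 0.
  trace = 17 + 16 = 33, det = 17·16 - (-6)² = 236.
Step 2 — discriminant:
  Δ = trace² - 4·det = 1089 - 944 = 145.
Step 3 — eigenvalues:
  λ = (trace ± √Δ)/2 = (33 ± 12.0416)/2,
  λ_1 = 22.5208,  λ_2 = 10.4792.

Step 4 — unit eigenvector for λ_1: solve (Sigma - λ_1 I)v = 0. First row:
  (17 - 22.5208)·v_x + (-6)·v_y = 0, i.e. (-5.5208)·v_x + (-6)·v_y = 0,
  so v ∝ (b, λ_1 - a) = (-6, 5.5208); multiply by -1 so the first entry is positive: u = (6, -5.5208).
  ||u|| = √((6)² + (-5.5208)²) = √(66.4792) ≈ 8.1535,
  v_1 = u/||u|| ≈ (0.7359, -0.6771) (||v_1|| = 1).

λ_1 = 22.5208,  λ_2 = 10.4792;  v_1 ≈ (0.7359, -0.6771)


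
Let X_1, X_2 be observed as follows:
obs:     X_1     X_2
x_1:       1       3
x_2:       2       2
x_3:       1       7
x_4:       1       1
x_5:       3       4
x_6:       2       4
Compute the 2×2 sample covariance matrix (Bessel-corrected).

Step 1 — column means:
  mean(X_1) = (1 + 2 + 1 + 1 + 3 + 2) / 6 = 10/6 = 1.6667
  mean(X_2) = (3 + 2 + 7 + 1 + 4 + 4) / 6 = 21/6 = 3.5

Step 2 — sample covariance S[i,j] = (1/(n-1)) · Σ_k (x_{k,i} - mean_i) · (x_{k,j} - mean_j), with n-1 = 5.
  S[X_1,X_1] = ((-0.6667)·(-0.6667) + (0.3333)·(0.3333) + (-0.6667)·(-0.6667) + (-0.6667)·(-0.6667) + (1.3333)·(1.3333) + (0.3333)·(0.3333)) / 5 = 3.3333/5 = 0.6667
  S[X_1,X_2] = ((-0.6667)·(-0.5) + (0.3333)·(-1.5) + (-0.6667)·(3.5) + (-0.6667)·(-2.5) + (1.3333)·(0.5) + (0.3333)·(0.5)) / 5 = 0/5 = 0
  S[X_2,X_2] = ((-0.5)·(-0.5) + (-1.5)·(-1.5) + (3.5)·(3.5) + (-2.5)·(-2.5) + (0.5)·(0.5) + (0.5)·(0.5)) / 5 = 21.5/5 = 4.3

S is symmetric (S[j,i] = S[i,j]). Assembling:

S = [[0.6667, 0],
 [0, 4.3]]


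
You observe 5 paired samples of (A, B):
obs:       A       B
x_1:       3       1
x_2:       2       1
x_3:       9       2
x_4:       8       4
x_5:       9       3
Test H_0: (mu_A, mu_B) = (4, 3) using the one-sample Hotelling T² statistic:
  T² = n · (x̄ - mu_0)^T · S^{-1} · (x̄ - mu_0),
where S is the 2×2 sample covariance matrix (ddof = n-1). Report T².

Step 1 — sample mean vector:
  mean(A) = (3 + 2 + 9 + 8 + 9) / 5 = 31/5 = 6.2
  mean(B) = (1 + 1 + 2 + 4 + 3) / 5 = 11/5 = 2.2
  x̄ = (6.2, 2.2),  deviation x̄ - mu_0 = (6.2, 2.2) - (4, 3) = (2.2, -0.8).

Step 2 — sample covariance matrix, S[i,j] = (1/(n-1)) · Σ_k (x_{k,i} - mean_i) · (x_{k,j} - mean_j), divisor n-1 = 4:
  S[A,A] = ((-3.2)·(-3.2) + (-4.2)·(-4.2) + (2.8)·(2.8) + (1.8)·(1.8) + (2.8)·(2.8)) / 4 = 46.8/4 = 11.7
  S[A,B] = ((-3.2)·(-1.2) + (-4.2)·(-1.2) + (2.8)·(-0.2) + (1.8)·(1.8) + (2.8)·(0.8)) / 4 = 13.8/4 = 3.45
  S[B,B] = ((-1.2)·(-1.2) + (-1.2)·(-1.2) + (-0.2)·(-0.2) + (1.8)·(1.8) + (0.8)·(0.8)) / 4 = 6.8/4 = 1.7
  S = [[11.7, 3.45],
 [3.45, 1.7]].

Step 3 — invert S. det(S) = 11.7·1.7 - (3.45)² = 7.9875.
  S^{-1} = (1/det) · [[d, -b], [-b, a]] = [[0.2128, -0.4319],
 [-0.4319, 1.4648]].

Step 4 — quadratic form (x̄ - mu_0)^T · S^{-1} · (x̄ - mu_0):
  S^{-1} · (x̄ - mu_0) = (0.8138, -2.1221),
  (x̄ - mu_0)^T · [...] = (2.2)·(0.8138) + (-0.8)·(-2.1221) = 3.4879.

Step 5 — scale by n: T² = 5 · 3.4879 = 17.4397.

T² ≈ 17.4397


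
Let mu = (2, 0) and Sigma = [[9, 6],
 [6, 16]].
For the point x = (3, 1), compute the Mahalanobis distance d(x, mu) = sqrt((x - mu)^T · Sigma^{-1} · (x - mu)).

Step 1 — centre the observation: (x - mu) = (1, 1).

Step 2 — invert Sigma. det(Sigma) = 9·16 - (6)² = 108.
  Sigma^{-1} = (1/det) · [[d, -b], [-b, a]] = [[0.1481, -0.0556],
 [-0.0556, 0.0833]].

Step 3 — form the quadratic (x - mu)^T · Sigma^{-1} · (x - mu):
  Sigma^{-1} · (x - mu) = (0.0926, 0.0278).
  (x - mu)^T · [Sigma^{-1} · (x - mu)] = (1)·(0.0926) + (1)·(0.0278) = 0.1204.

Step 4 — take square root: d = √(0.1204) ≈ 0.3469.

d(x, mu) = √(0.1204) ≈ 0.3469


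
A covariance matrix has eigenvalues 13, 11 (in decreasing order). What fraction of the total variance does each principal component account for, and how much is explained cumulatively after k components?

Step 1 — total variance = trace(Sigma) = Σ λ_i = 13 + 11 = 24.

Step 2 — fraction explained by component i = λ_i / Σ λ:
  PC1: 13/24 = 0.5417
  PC2: 11/24 = 0.4583

Step 3 — cumulative fraction after k components = (λ_1 + ... + λ_k) / Σ λ:
  k = 1: 13/24 = 0.5417
  k = 2: (13 + 11)/24 = 24/24 = 1

Summary (fraction, with percent):

explained: PC1 0.5417 (54.17%), PC2 0.4583 (45.83%);  cumulative: 0.5417, 1


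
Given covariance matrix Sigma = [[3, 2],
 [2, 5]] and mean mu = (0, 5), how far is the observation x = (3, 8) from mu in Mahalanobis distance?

Step 1 — centre the observation: (x - mu) = (3, 3).

Step 2 — invert Sigma. det(Sigma) = 3·5 - (2)² = 11.
  Sigma^{-1} = (1/det) · [[d, -b], [-b, a]] = [[0.4545, -0.1818],
 [-0.1818, 0.2727]].

Step 3 — form the quadratic (x - mu)^T · Sigma^{-1} · (x - mu):
  Sigma^{-1} · (x - mu) = (0.8182, 0.2727).
  (x - mu)^T · [Sigma^{-1} · (x - mu)] = (3)·(0.8182) + (3)·(0.2727) = 3.2727.

Step 4 — take square root: d = √(3.2727) ≈ 1.8091.

d(x, mu) = √(3.2727) ≈ 1.8091


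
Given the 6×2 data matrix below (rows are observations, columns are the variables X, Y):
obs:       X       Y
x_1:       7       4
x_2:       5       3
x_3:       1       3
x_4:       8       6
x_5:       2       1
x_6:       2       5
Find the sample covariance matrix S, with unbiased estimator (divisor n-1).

Step 1 — column means:
  mean(X) = (7 + 5 + 1 + 8 + 2 + 2) / 6 = 25/6 = 4.1667
  mean(Y) = (4 + 3 + 3 + 6 + 1 + 5) / 6 = 22/6 = 3.6667

Step 2 — sample covariance S[i,j] = (1/(n-1)) · Σ_k (x_{k,i} - mean_i) · (x_{k,j} - mean_j), with n-1 = 5.
  S[X,X] = ((2.8333)·(2.8333) + (0.8333)·(0.8333) + (-3.1667)·(-3.1667) + (3.8333)·(3.8333) + (-2.1667)·(-2.1667) + (-2.1667)·(-2.1667)) / 5 = 42.8333/5 = 8.5667
  S[X,Y] = ((2.8333)·(0.3333) + (0.8333)·(-0.6667) + (-3.1667)·(-0.6667) + (3.8333)·(2.3333) + (-2.1667)·(-2.6667) + (-2.1667)·(1.3333)) / 5 = 14.3333/5 = 2.8667
  S[Y,Y] = ((0.3333)·(0.3333) + (-0.6667)·(-0.6667) + (-0.6667)·(-0.6667) + (2.3333)·(2.3333) + (-2.6667)·(-2.6667) + (1.3333)·(1.3333)) / 5 = 15.3333/5 = 3.0667

S is symmetric (S[j,i] = S[i,j]). Assembling:

S = [[8.5667, 2.8667],
 [2.8667, 3.0667]]


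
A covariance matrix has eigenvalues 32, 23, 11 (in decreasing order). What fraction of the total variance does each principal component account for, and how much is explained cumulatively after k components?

Step 1 — total variance = trace(Sigma) = Σ λ_i = 32 + 23 + 11 = 66.

Step 2 — fraction explained by component i = λ_i / Σ λ:
  PC1: 32/66 = 0.4848
  PC2: 23/66 = 0.3485
  PC3: 11/66 = 0.1667

Step 3 — cumulative fraction after k components = (λ_1 + ... + λ_k) / Σ λ:
  k = 1: 32/66 = 0.4848
  k = 2: (32 + 23)/66 = 55/66 = 0.8333
  k = 3: (32 + 23 + 11)/66 = 66/66 = 1

Summary (fraction, with percent):

explained: PC1 0.4848 (48.48%), PC2 0.3485 (34.85%), PC3 0.1667 (16.67%);  cumulative: 0.4848, 0.8333, 1


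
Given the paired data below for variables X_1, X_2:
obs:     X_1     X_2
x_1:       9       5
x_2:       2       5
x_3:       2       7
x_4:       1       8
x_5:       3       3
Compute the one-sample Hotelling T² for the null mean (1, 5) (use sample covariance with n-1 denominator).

Step 1 — sample mean vector:
  mean(X_1) = (9 + 2 + 2 + 1 + 3) / 5 = 17/5 = 3.4
  mean(X_2) = (5 + 5 + 7 + 8 + 3) / 5 = 28/5 = 5.6
  x̄ = (3.4, 5.6),  deviation x̄ - mu_0 = (3.4, 5.6) - (1, 5) = (2.4, 0.6).

Step 2 — sample covariance matrix, S[i,j] = (1/(n-1)) · Σ_k (x_{k,i} - mean_i) · (x_{k,j} - mean_j), divisor n-1 = 4:
  S[X_1,X_1] = ((5.6)·(5.6) + (-1.4)·(-1.4) + (-1.4)·(-1.4) + (-2.4)·(-2.4) + (-0.4)·(-0.4)) / 4 = 41.2/4 = 10.3
  S[X_1,X_2] = ((5.6)·(-0.6) + (-1.4)·(-0.6) + (-1.4)·(1.4) + (-2.4)·(2.4) + (-0.4)·(-2.6)) / 4 = -9.2/4 = -2.3
  S[X_2,X_2] = ((-0.6)·(-0.6) + (-0.6)·(-0.6) + (1.4)·(1.4) + (2.4)·(2.4) + (-2.6)·(-2.6)) / 4 = 15.2/4 = 3.8
  S = [[10.3, -2.3],
 [-2.3, 3.8]].

Step 3 — invert S. det(S) = 10.3·3.8 - (-2.3)² = 33.85.
  S^{-1} = (1/det) · [[d, -b], [-b, a]] = [[0.1123, 0.0679],
 [0.0679, 0.3043]].

Step 4 — quadratic form (x̄ - mu_0)^T · S^{-1} · (x̄ - mu_0):
  S^{-1} · (x̄ - mu_0) = (0.3102, 0.3456),
  (x̄ - mu_0)^T · [...] = (2.4)·(0.3102) + (0.6)·(0.3456) = 0.9518.

Step 5 — scale by n: T² = 5 · 0.9518 = 4.7592.

T² ≈ 4.7592


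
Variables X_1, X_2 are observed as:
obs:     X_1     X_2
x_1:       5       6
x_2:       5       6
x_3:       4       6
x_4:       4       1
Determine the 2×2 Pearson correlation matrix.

Step 1 — column means:
  mean(X_1) = (5 + 5 + 4 + 4) / 4 = 18/4 = 4.5
  mean(X_2) = (6 + 6 + 6 + 1) / 4 = 19/4 = 4.75

Step 2 — sample variances and covariances s[i,j] = (1/(n-1)) · Σ_k (x_{k,i} - mean_i) · (x_{k,j} - mean_j), with n-1 = 3:
  s[X_1,X_1] = ((0.5)·(0.5) + (0.5)·(0.5) + (-0.5)·(-0.5) + (-0.5)·(-0.5)) / 3 = 1/3 = 0.3333
  s[X_1,X_2] = ((0.5)·(1.25) + (0.5)·(1.25) + (-0.5)·(1.25) + (-0.5)·(-3.75)) / 3 = 2.5/3 = 0.8333
  s[X_2,X_2] = ((1.25)·(1.25) + (1.25)·(1.25) + (1.25)·(1.25) + (-3.75)·(-3.75)) / 3 = 18.75/3 = 6.25
  Sample standard deviations s_i = √(s[i,i]):
  s(X_1) = √(0.3333) = 0.5774
  s(X_2) = √(6.25) = 2.5

Step 3 — r_{ij} = s_{ij} / (s_i · s_j):
  r[X_1,X_1] = 1 (diagonal).
  r[X_1,X_2] = 0.8333 / (0.5774 · 2.5) = 0.8333 / 1.4434 = 0.5774
  r[X_2,X_2] = 1 (diagonal).

R is symmetric with unit diagonal. Assembling:

R = [[1, 0.5774],
 [0.5774, 1]]


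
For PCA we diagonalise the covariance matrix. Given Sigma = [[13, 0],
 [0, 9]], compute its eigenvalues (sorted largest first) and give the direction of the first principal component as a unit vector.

Step 1 — characteristic polynomial of 2×2 Sigma:
  det(Sigma - λI) = λ² - trace · λ + det = 0.
  trace = 13 + 9 = 22, det = 13·9 - (0)² = 117.
Step 2 — discriminant:
  Δ = trace² - 4·det = 484 - 468 = 16.
Step 3 — eigenvalues:
  λ = (trace ± √Δ)/2 = (22 ± 4)/2,
  λ_1 = 13,  λ_2 = 9.

Step 4 — unit eigenvector for λ_1: Sigma is diagonal, so its eigenvectors are the coordinate axes. λ_1 = 13 is the diagonal entry on the first coordinate axis, hence
  v_1 = (1, 0) (||v_1|| = 1).

λ_1 = 13,  λ_2 = 9;  v_1 ≈ (1, 0)


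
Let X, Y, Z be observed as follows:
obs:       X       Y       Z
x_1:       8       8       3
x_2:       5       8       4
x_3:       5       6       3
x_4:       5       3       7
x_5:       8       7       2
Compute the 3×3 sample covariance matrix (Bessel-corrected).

Step 1 — column means:
  mean(X) = (8 + 5 + 5 + 5 + 8) / 5 = 31/5 = 6.2
  mean(Y) = (8 + 8 + 6 + 3 + 7) / 5 = 32/5 = 6.4
  mean(Z) = (3 + 4 + 3 + 7 + 2) / 5 = 19/5 = 3.8

Step 2 — sample covariance S[i,j] = (1/(n-1)) · Σ_k (x_{k,i} - mean_i) · (x_{k,j} - mean_j), with n-1 = 4.
  S[X,X] = ((1.8)·(1.8) + (-1.2)·(-1.2) + (-1.2)·(-1.2) + (-1.2)·(-1.2) + (1.8)·(1.8)) / 4 = 10.8/4 = 2.7
  S[X,Y] = ((1.8)·(1.6) + (-1.2)·(1.6) + (-1.2)·(-0.4) + (-1.2)·(-3.4) + (1.8)·(0.6)) / 4 = 6.6/4 = 1.65
  S[X,Z] = ((1.8)·(-0.8) + (-1.2)·(0.2) + (-1.2)·(-0.8) + (-1.2)·(3.2) + (1.8)·(-1.8)) / 4 = -7.8/4 = -1.95
  S[Y,Y] = ((1.6)·(1.6) + (1.6)·(1.6) + (-0.4)·(-0.4) + (-3.4)·(-3.4) + (0.6)·(0.6)) / 4 = 17.2/4 = 4.3
  S[Y,Z] = ((1.6)·(-0.8) + (1.6)·(0.2) + (-0.4)·(-0.8) + (-3.4)·(3.2) + (0.6)·(-1.8)) / 4 = -12.6/4 = -3.15
  S[Z,Z] = ((-0.8)·(-0.8) + (0.2)·(0.2) + (-0.8)·(-0.8) + (3.2)·(3.2) + (-1.8)·(-1.8)) / 4 = 14.8/4 = 3.7

S is symmetric (S[j,i] = S[i,j]). Assembling:

S = [[2.7, 1.65, -1.95],
 [1.65, 4.3, -3.15],
 [-1.95, -3.15, 3.7]]


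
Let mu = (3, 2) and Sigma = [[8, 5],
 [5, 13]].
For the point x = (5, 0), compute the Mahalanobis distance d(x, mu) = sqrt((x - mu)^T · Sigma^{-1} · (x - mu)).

Step 1 — centre the observation: (x - mu) = (2, -2).

Step 2 — invert Sigma. det(Sigma) = 8·13 - (5)² = 79.
  Sigma^{-1} = (1/det) · [[d, -b], [-b, a]] = [[0.1646, -0.0633],
 [-0.0633, 0.1013]].

Step 3 — form the quadratic (x - mu)^T · Sigma^{-1} · (x - mu):
  Sigma^{-1} · (x - mu) = (0.4557, -0.3291).
  (x - mu)^T · [Sigma^{-1} · (x - mu)] = (2)·(0.4557) + (-2)·(-0.3291) = 1.5696.

Step 4 — take square root: d = √(1.5696) ≈ 1.2528.

d(x, mu) = √(1.5696) ≈ 1.2528


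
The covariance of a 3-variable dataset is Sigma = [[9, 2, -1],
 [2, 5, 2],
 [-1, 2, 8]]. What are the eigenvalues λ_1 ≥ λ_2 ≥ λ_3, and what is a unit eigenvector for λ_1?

Step 1 — characteristic polynomial p(λ) = det(λI - Sigma) = λ³ - tr·λ² + c_1·λ - det, where tr = trace, c_1 = sum of the principal 2×2 minors, det = det(Sigma):
  tr = 9 + 5 + 8 = 22,
  c_1 = (9·5 - (2)²) + (9·8 - (-1)²) + (5·8 - (2)²) = 41 + 71 + 36 = 148,
  det = 9·(5·8 - (2)²) - (2)·((2)·8 - (2)·(-1)) + (-1)·((2)·(2) - 5·(-1)) = 9·(36) - (2)·(18) + (-1)·(9) = 279.
  So p(λ) = λ³ - 22λ² + 148λ - 279.
Step 2 — look for an integer root (rational root theorem: any rational root is an integer divisor of 279). Testing λ = 9:
  p(9) = 729 - 1782 + 1332 - 279 = 0  ✓
  Dividing out (λ - 9): p(λ) = (λ - 9)(λ² - 13λ + 31).
Step 3 — remaining eigenvalues from the quadratic λ² - 13λ + 31 = 0:
  Δ = 13² - 4·31 = 169 - 124 = 45,  λ = (13 ± √45)/2 = (13 ± 6.7082)/2 ≈ 9.8541 or 3.1459.
  Sorted: λ_1 = 9.8541,  λ_2 = 9,  λ_3 = 3.1459  (check: sum = 22 = tr ✓).

Step 4 — unit eigenvector for λ_1 ≈ 9.8541: v spans the null space of (Sigma - λ_1 I), whose rows are
  r_1 = (-0.8541, 2, -1),  r_2 = (2, -4.8541, 2),  r_3 = (-1, 2, -1.8541).
  v is orthogonal to every row, so take v ∝ r_1 × r_2 = ((2)·(2) - (-1)·(-4.8541), (-1)·(2) - (-0.8541)·(2), (-0.8541)·(-4.8541) - (2)·(2)) ≈ (-0.8541, -0.2918, 0.1459).
  Rescale (multiply by -1 so the first nonzero entry is positive): u = (0.8541, 0.2918, -0.1459).
  ||u|| = √((0.8541)² + (0.2918)² + (-0.1459)²) = √(0.8359) ≈ 0.9143,  v_1 = u/||u|| ≈ (0.9342, 0.3192, -0.1596) (||v_1|| = 1).

λ_1 = 9.8541,  λ_2 = 9,  λ_3 = 3.1459;  v_1 ≈ (0.9342, 0.3192, -0.1596)


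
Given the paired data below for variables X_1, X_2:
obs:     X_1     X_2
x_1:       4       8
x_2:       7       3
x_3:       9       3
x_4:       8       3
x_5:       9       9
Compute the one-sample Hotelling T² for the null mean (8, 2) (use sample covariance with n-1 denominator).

Step 1 — sample mean vector:
  mean(X_1) = (4 + 7 + 9 + 8 + 9) / 5 = 37/5 = 7.4
  mean(X_2) = (8 + 3 + 3 + 3 + 9) / 5 = 26/5 = 5.2
  x̄ = (7.4, 5.2),  deviation x̄ - mu_0 = (7.4, 5.2) - (8, 2) = (-0.6, 3.2).

Step 2 — sample covariance matrix, S[i,j] = (1/(n-1)) · Σ_k (x_{k,i} - mean_i) · (x_{k,j} - mean_j), divisor n-1 = 4:
  S[X_1,X_1] = ((-3.4)·(-3.4) + (-0.4)·(-0.4) + (1.6)·(1.6) + (0.6)·(0.6) + (1.6)·(1.6)) / 4 = 17.2/4 = 4.3
  S[X_1,X_2] = ((-3.4)·(2.8) + (-0.4)·(-2.2) + (1.6)·(-2.2) + (0.6)·(-2.2) + (1.6)·(3.8)) / 4 = -7.4/4 = -1.85
  S[X_2,X_2] = ((2.8)·(2.8) + (-2.2)·(-2.2) + (-2.2)·(-2.2) + (-2.2)·(-2.2) + (3.8)·(3.8)) / 4 = 36.8/4 = 9.2
  S = [[4.3, -1.85],
 [-1.85, 9.2]].

Step 3 — invert S. det(S) = 4.3·9.2 - (-1.85)² = 36.1375.
  S^{-1} = (1/det) · [[d, -b], [-b, a]] = [[0.2546, 0.0512],
 [0.0512, 0.119]].

Step 4 — quadratic form (x̄ - mu_0)^T · S^{-1} · (x̄ - mu_0):
  S^{-1} · (x̄ - mu_0) = (0.0111, 0.3501),
  (x̄ - mu_0)^T · [...] = (-0.6)·(0.0111) + (3.2)·(0.3501) = 1.1135.

Step 5 — scale by n: T² = 5 · 1.1135 = 5.5676.

T² ≈ 5.5676


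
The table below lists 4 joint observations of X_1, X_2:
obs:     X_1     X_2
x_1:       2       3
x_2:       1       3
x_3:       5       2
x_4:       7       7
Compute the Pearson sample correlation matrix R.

Step 1 — column means:
  mean(X_1) = (2 + 1 + 5 + 7) / 4 = 15/4 = 3.75
  mean(X_2) = (3 + 3 + 2 + 7) / 4 = 15/4 = 3.75

Step 2 — sample variances and covariances s[i,j] = (1/(n-1)) · Σ_k (x_{k,i} - mean_i) · (x_{k,j} - mean_j), with n-1 = 3:
  s[X_1,X_1] = ((-1.75)·(-1.75) + (-2.75)·(-2.75) + (1.25)·(1.25) + (3.25)·(3.25)) / 3 = 22.75/3 = 7.5833
  s[X_1,X_2] = ((-1.75)·(-0.75) + (-2.75)·(-0.75) + (1.25)·(-1.75) + (3.25)·(3.25)) / 3 = 11.75/3 = 3.9167
  s[X_2,X_2] = ((-0.75)·(-0.75) + (-0.75)·(-0.75) + (-1.75)·(-1.75) + (3.25)·(3.25)) / 3 = 14.75/3 = 4.9167
  Sample standard deviations s_i = √(s[i,i]):
  s(X_1) = √(7.5833) = 2.7538
  s(X_2) = √(4.9167) = 2.2174

Step 3 — r_{ij} = s_{ij} / (s_i · s_j):
  r[X_1,X_1] = 1 (diagonal).
  r[X_1,X_2] = 3.9167 / (2.7538 · 2.2174) = 3.9167 / 6.1061 = 0.6414
  r[X_2,X_2] = 1 (diagonal).

R is symmetric with unit diagonal. Assembling:

R = [[1, 0.6414],
 [0.6414, 1]]


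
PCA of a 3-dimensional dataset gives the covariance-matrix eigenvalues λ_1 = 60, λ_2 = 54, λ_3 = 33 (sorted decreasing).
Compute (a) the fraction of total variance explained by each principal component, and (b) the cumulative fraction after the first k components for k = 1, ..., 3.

Step 1 — total variance = trace(Sigma) = Σ λ_i = 60 + 54 + 33 = 147.

Step 2 — fraction explained by component i = λ_i / Σ λ:
  PC1: 60/147 = 0.4082
  PC2: 54/147 = 0.3673
  PC3: 33/147 = 0.2245

Step 3 — cumulative fraction after k components = (λ_1 + ... + λ_k) / Σ λ:
  k = 1: 60/147 = 0.4082
  k = 2: (60 + 54)/147 = 114/147 = 0.7755
  k = 3: (60 + 54 + 33)/147 = 147/147 = 1

Summary (fraction, with percent):

explained: PC1 0.4082 (40.82%), PC2 0.3673 (36.73%), PC3 0.2245 (22.45%);  cumulative: 0.4082, 0.7755, 1


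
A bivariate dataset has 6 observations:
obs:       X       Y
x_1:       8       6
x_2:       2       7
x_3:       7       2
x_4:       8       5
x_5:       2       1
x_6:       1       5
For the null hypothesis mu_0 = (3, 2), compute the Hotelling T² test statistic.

Step 1 — sample mean vector:
  mean(X) = (8 + 2 + 7 + 8 + 2 + 1) / 6 = 28/6 = 4.6667
  mean(Y) = (6 + 7 + 2 + 5 + 1 + 5) / 6 = 26/6 = 4.3333
  x̄ = (4.6667, 4.3333),  deviation x̄ - mu_0 = (4.6667, 4.3333) - (3, 2) = (1.6667, 2.3333).

Step 2 — sample covariance matrix, S[i,j] = (1/(n-1)) · Σ_k (x_{k,i} - mean_i) · (x_{k,j} - mean_j), divisor n-1 = 5:
  S[X,X] = ((3.3333)·(3.3333) + (-2.6667)·(-2.6667) + (2.3333)·(2.3333) + (3.3333)·(3.3333) + (-2.6667)·(-2.6667) + (-3.6667)·(-3.6667)) / 5 = 55.3333/5 = 11.0667
  S[X,Y] = ((3.3333)·(1.6667) + (-2.6667)·(2.6667) + (2.3333)·(-2.3333) + (3.3333)·(0.6667) + (-2.6667)·(-3.3333) + (-3.6667)·(0.6667)) / 5 = 1.6667/5 = 0.3333
  S[Y,Y] = ((1.6667)·(1.6667) + (2.6667)·(2.6667) + (-2.3333)·(-2.3333) + (0.6667)·(0.6667) + (-3.3333)·(-3.3333) + (0.6667)·(0.6667)) / 5 = 27.3333/5 = 5.4667
  S = [[11.0667, 0.3333],
 [0.3333, 5.4667]].

Step 3 — invert S. det(S) = 11.0667·5.4667 - (0.3333)² = 60.3867.
  S^{-1} = (1/det) · [[d, -b], [-b, a]] = [[0.0905, -0.0055],
 [-0.0055, 0.1833]].

Step 4 — quadratic form (x̄ - mu_0)^T · S^{-1} · (x̄ - mu_0):
  S^{-1} · (x̄ - mu_0) = (0.138, 0.4184),
  (x̄ - mu_0)^T · [...] = (1.6667)·(0.138) + (2.3333)·(0.4184) = 1.2063.

Step 5 — scale by n: T² = 6 · 1.2063 = 7.2378.

T² ≈ 7.2378


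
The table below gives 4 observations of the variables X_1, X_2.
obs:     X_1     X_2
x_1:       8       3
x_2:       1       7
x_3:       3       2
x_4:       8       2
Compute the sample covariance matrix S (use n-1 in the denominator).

Step 1 — column means:
  mean(X_1) = (8 + 1 + 3 + 8) / 4 = 20/4 = 5
  mean(X_2) = (3 + 7 + 2 + 2) / 4 = 14/4 = 3.5

Step 2 — sample covariance S[i,j] = (1/(n-1)) · Σ_k (x_{k,i} - mean_i) · (x_{k,j} - mean_j), with n-1 = 3.
  S[X_1,X_1] = ((3)·(3) + (-4)·(-4) + (-2)·(-2) + (3)·(3)) / 3 = 38/3 = 12.6667
  S[X_1,X_2] = ((3)·(-0.5) + (-4)·(3.5) + (-2)·(-1.5) + (3)·(-1.5)) / 3 = -17/3 = -5.6667
  S[X_2,X_2] = ((-0.5)·(-0.5) + (3.5)·(3.5) + (-1.5)·(-1.5) + (-1.5)·(-1.5)) / 3 = 17/3 = 5.6667

S is symmetric (S[j,i] = S[i,j]). Assembling:

S = [[12.6667, -5.6667],
 [-5.6667, 5.6667]]


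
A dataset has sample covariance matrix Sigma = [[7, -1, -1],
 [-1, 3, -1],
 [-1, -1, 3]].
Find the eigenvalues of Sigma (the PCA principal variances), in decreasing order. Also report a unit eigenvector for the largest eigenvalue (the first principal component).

Step 1 — characteristic polynomial p(λ) = det(λI - Sigma) = λ³ - tr·λ² + c_1·λ - det, where tr = trace, c_1 = sum of the principal 2×2 minors, det = det(Sigma):
  tr = 7 + 3 + 3 = 13,
  c_1 = (7·3 - (-1)²) + (7·3 - (-1)²) + (3·3 - (-1)²) = 20 + 20 + 8 = 48,
  det = 7·(3·3 - (-1)²) - (-1)·((-1)·3 - (-1)·(-1)) + (-1)·((-1)·(-1) - 3·(-1)) = 7·(8) - (-1)·(-4) + (-1)·(4) = 48.
  So p(λ) = λ³ - 13λ² + 48λ - 48.
Step 2 — look for an integer root (rational root theorem: any rational root is an integer divisor of 48). Testing λ = 4:
  p(4) = 64 - 208 + 192 - 48 = 0  ✓
  Dividing out (λ - 4): p(λ) = (λ - 4)(λ² - 9λ + 12).
Step 3 — remaining eigenvalues from the quadratic λ² - 9λ + 12 = 0:
  Δ = 9² - 4·12 = 81 - 48 = 33,  λ = (9 ± √33)/2 = (9 ± 5.7446)/2 ≈ 7.3723 or 1.6277.
  Sorted: λ_1 = 7.3723,  λ_2 = 4,  λ_3 = 1.6277  (check: sum = 13 = tr ✓).

Step 4 — unit eigenvector for λ_1 ≈ 7.3723: v spans the null space of (Sigma - λ_1 I), whose rows are
  r_1 = (-0.3723, -1, -1),  r_2 = (-1, -4.3723, -1),  r_3 = (-1, -1, -4.3723).
  v is orthogonal to every row, so take v ∝ r_1 × r_2 = ((-1)·(-1) - (-1)·(-4.3723), (-1)·(-1) - (-0.3723)·(-1), (-0.3723)·(-4.3723) - (-1)·(-1)) ≈ (-3.3723, 0.6277, 0.6277).
  Rescale (multiply by -1 so the first nonzero entry is positive): u = (3.3723, -0.6277, -0.6277).
  ||u|| = √((3.3723)² + (-0.6277)² + (-0.6277)²) = √(12.1603) ≈ 3.4872,  v_1 = u/||u|| ≈ (0.9671, -0.18, -0.18) (||v_1|| = 1).

λ_1 = 7.3723,  λ_2 = 4,  λ_3 = 1.6277;  v_1 ≈ (0.9671, -0.18, -0.18)


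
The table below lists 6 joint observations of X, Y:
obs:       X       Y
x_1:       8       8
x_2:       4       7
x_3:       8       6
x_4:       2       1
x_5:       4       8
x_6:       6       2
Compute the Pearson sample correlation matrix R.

Step 1 — column means:
  mean(X) = (8 + 4 + 8 + 2 + 4 + 6) / 6 = 32/6 = 5.3333
  mean(Y) = (8 + 7 + 6 + 1 + 8 + 2) / 6 = 32/6 = 5.3333

Step 2 — sample variances and covariances s[i,j] = (1/(n-1)) · Σ_k (x_{k,i} - mean_i) · (x_{k,j} - mean_j), with n-1 = 5:
  s[X,X] = ((2.6667)·(2.6667) + (-1.3333)·(-1.3333) + (2.6667)·(2.6667) + (-3.3333)·(-3.3333) + (-1.3333)·(-1.3333) + (0.6667)·(0.6667)) / 5 = 29.3333/5 = 5.8667
  s[X,Y] = ((2.6667)·(2.6667) + (-1.3333)·(1.6667) + (2.6667)·(0.6667) + (-3.3333)·(-4.3333) + (-1.3333)·(2.6667) + (0.6667)·(-3.3333)) / 5 = 15.3333/5 = 3.0667
  s[Y,Y] = ((2.6667)·(2.6667) + (1.6667)·(1.6667) + (0.6667)·(0.6667) + (-4.3333)·(-4.3333) + (2.6667)·(2.6667) + (-3.3333)·(-3.3333)) / 5 = 47.3333/5 = 9.4667
  Sample standard deviations s_i = √(s[i,i]):
  s(X) = √(5.8667) = 2.4221
  s(Y) = √(9.4667) = 3.0768

Step 3 — r_{ij} = s_{ij} / (s_i · s_j):
  r[X,X] = 1 (diagonal).
  r[X,Y] = 3.0667 / (2.4221 · 3.0768) = 3.0667 / 7.4524 = 0.4115
  r[Y,Y] = 1 (diagonal).

R is symmetric with unit diagonal. Assembling:

R = [[1, 0.4115],
 [0.4115, 1]]


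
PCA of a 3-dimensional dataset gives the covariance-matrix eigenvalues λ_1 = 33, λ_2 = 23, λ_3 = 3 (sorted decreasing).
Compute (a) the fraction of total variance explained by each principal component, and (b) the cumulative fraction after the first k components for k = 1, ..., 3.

Step 1 — total variance = trace(Sigma) = Σ λ_i = 33 + 23 + 3 = 59.

Step 2 — fraction explained by component i = λ_i / Σ λ:
  PC1: 33/59 = 0.5593
  PC2: 23/59 = 0.3898
  PC3: 3/59 = 0.0508

Step 3 — cumulative fraction after k components = (λ_1 + ... + λ_k) / Σ λ:
  k = 1: 33/59 = 0.5593
  k = 2: (33 + 23)/59 = 56/59 = 0.9492
  k = 3: (33 + 23 + 3)/59 = 59/59 = 1

Summary (fraction, with percent):

explained: PC1 0.5593 (55.93%), PC2 0.3898 (38.98%), PC3 0.0508 (5.08%);  cumulative: 0.5593, 0.9492, 1


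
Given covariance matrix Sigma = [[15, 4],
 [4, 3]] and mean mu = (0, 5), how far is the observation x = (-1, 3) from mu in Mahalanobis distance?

Step 1 — centre the observation: (x - mu) = (-1, -2).

Step 2 — invert Sigma. det(Sigma) = 15·3 - (4)² = 29.
  Sigma^{-1} = (1/det) · [[d, -b], [-b, a]] = [[0.1034, -0.1379],
 [-0.1379, 0.5172]].

Step 3 — form the quadratic (x - mu)^T · Sigma^{-1} · (x - mu):
  Sigma^{-1} · (x - mu) = (0.1724, -0.8966).
  (x - mu)^T · [Sigma^{-1} · (x - mu)] = (-1)·(0.1724) + (-2)·(-0.8966) = 1.6207.

Step 4 — take square root: d = √(1.6207) ≈ 1.2731.

d(x, mu) = √(1.6207) ≈ 1.2731


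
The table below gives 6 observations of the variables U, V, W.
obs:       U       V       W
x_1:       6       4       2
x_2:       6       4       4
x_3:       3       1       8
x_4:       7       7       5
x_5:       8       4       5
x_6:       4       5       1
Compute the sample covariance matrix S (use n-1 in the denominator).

Step 1 — column means:
  mean(U) = (6 + 6 + 3 + 7 + 8 + 4) / 6 = 34/6 = 5.6667
  mean(V) = (4 + 4 + 1 + 7 + 4 + 5) / 6 = 25/6 = 4.1667
  mean(W) = (2 + 4 + 8 + 5 + 5 + 1) / 6 = 25/6 = 4.1667

Step 2 — sample covariance S[i,j] = (1/(n-1)) · Σ_k (x_{k,i} - mean_i) · (x_{k,j} - mean_j), with n-1 = 5.
  S[U,U] = ((0.3333)·(0.3333) + (0.3333)·(0.3333) + (-2.6667)·(-2.6667) + (1.3333)·(1.3333) + (2.3333)·(2.3333) + (-1.6667)·(-1.6667)) / 5 = 17.3333/5 = 3.4667
  S[U,V] = ((0.3333)·(-0.1667) + (0.3333)·(-0.1667) + (-2.6667)·(-3.1667) + (1.3333)·(2.8333) + (2.3333)·(-0.1667) + (-1.6667)·(0.8333)) / 5 = 10.3333/5 = 2.0667
  S[U,W] = ((0.3333)·(-2.1667) + (0.3333)·(-0.1667) + (-2.6667)·(3.8333) + (1.3333)·(0.8333) + (2.3333)·(0.8333) + (-1.6667)·(-3.1667)) / 5 = -2.6667/5 = -0.5333
  S[V,V] = ((-0.1667)·(-0.1667) + (-0.1667)·(-0.1667) + (-3.1667)·(-3.1667) + (2.8333)·(2.8333) + (-0.1667)·(-0.1667) + (0.8333)·(0.8333)) / 5 = 18.8333/5 = 3.7667
  S[V,W] = ((-0.1667)·(-2.1667) + (-0.1667)·(-0.1667) + (-3.1667)·(3.8333) + (2.8333)·(0.8333) + (-0.1667)·(0.8333) + (0.8333)·(-3.1667)) / 5 = -12.1667/5 = -2.4333
  S[W,W] = ((-2.1667)·(-2.1667) + (-0.1667)·(-0.1667) + (3.8333)·(3.8333) + (0.8333)·(0.8333) + (0.8333)·(0.8333) + (-3.1667)·(-3.1667)) / 5 = 30.8333/5 = 6.1667

S is symmetric (S[j,i] = S[i,j]). Assembling:

S = [[3.4667, 2.0667, -0.5333],
 [2.0667, 3.7667, -2.4333],
 [-0.5333, -2.4333, 6.1667]]


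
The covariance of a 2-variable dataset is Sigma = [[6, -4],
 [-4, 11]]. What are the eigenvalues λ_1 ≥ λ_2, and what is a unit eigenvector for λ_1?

Step 1 — characteristic polynomial of 2×2 Sigma:
  det(Sigma - λI) = λ² - trace · λ + det = 0.
  trace = 6 + 11 = 17, det = 6·11 - (-4)² = 50.
Step 2 — discriminant:
  Δ = trace² - 4·det = 289 - 200 = 89.
Step 3 — eigenvalues:
  λ = (trace ± √Δ)/2 = (17 ± 9.434)/2,
  λ_1 = 13.217,  λ_2 = 3.783.

Step 4 — unit eigenvector for λ_1: solve (Sigma - λ_1 I)v = 0. First row:
  (6 - 13.217)·v_x + (-4)·v_y = 0, i.e. (-7.217)·v_x + (-4)·v_y = 0,
  so v ∝ (b, λ_1 - a) = (-4, 7.217); multiply by -1 so the first entry is positive: u = (4, -7.217).
  ||u|| = √((4)² + (-7.217)²) = √(68.085) ≈ 8.2514,
  v_1 = u/||u|| ≈ (0.4848, -0.8746) (||v_1|| = 1).

λ_1 = 13.217,  λ_2 = 3.783;  v_1 ≈ (0.4848, -0.8746)


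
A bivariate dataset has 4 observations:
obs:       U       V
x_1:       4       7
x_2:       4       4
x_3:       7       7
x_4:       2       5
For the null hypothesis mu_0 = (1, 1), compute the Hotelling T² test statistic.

Step 1 — sample mean vector:
  mean(U) = (4 + 4 + 7 + 2) / 4 = 17/4 = 4.25
  mean(V) = (7 + 4 + 7 + 5) / 4 = 23/4 = 5.75
  x̄ = (4.25, 5.75),  deviation x̄ - mu_0 = (4.25, 5.75) - (1, 1) = (3.25, 4.75).

Step 2 — sample covariance matrix, S[i,j] = (1/(n-1)) · Σ_k (x_{k,i} - mean_i) · (x_{k,j} - mean_j), divisor n-1 = 3:
  S[U,U] = ((-0.25)·(-0.25) + (-0.25)·(-0.25) + (2.75)·(2.75) + (-2.25)·(-2.25)) / 3 = 12.75/3 = 4.25
  S[U,V] = ((-0.25)·(1.25) + (-0.25)·(-1.75) + (2.75)·(1.25) + (-2.25)·(-0.75)) / 3 = 5.25/3 = 1.75
  S[V,V] = ((1.25)·(1.25) + (-1.75)·(-1.75) + (1.25)·(1.25) + (-0.75)·(-0.75)) / 3 = 6.75/3 = 2.25
  S = [[4.25, 1.75],
 [1.75, 2.25]].

Step 3 — invert S. det(S) = 4.25·2.25 - (1.75)² = 6.5.
  S^{-1} = (1/det) · [[d, -b], [-b, a]] = [[0.3462, -0.2692],
 [-0.2692, 0.6538]].

Step 4 — quadratic form (x̄ - mu_0)^T · S^{-1} · (x̄ - mu_0):
  S^{-1} · (x̄ - mu_0) = (-0.1538, 2.2308),
  (x̄ - mu_0)^T · [...] = (3.25)·(-0.1538) + (4.75)·(2.2308) = 10.0962.

Step 5 — scale by n: T² = 4 · 10.0962 = 40.3846.

T² ≈ 40.3846


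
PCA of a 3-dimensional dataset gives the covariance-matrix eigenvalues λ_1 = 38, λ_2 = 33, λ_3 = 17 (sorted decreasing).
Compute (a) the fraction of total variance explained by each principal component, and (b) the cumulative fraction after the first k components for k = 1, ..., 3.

Step 1 — total variance = trace(Sigma) = Σ λ_i = 38 + 33 + 17 = 88.

Step 2 — fraction explained by component i = λ_i / Σ λ:
  PC1: 38/88 = 0.4318
  PC2: 33/88 = 0.375
  PC3: 17/88 = 0.1932

Step 3 — cumulative fraction after k components = (λ_1 + ... + λ_k) / Σ λ:
  k = 1: 38/88 = 0.4318
  k = 2: (38 + 33)/88 = 71/88 = 0.8068
  k = 3: (38 + 33 + 17)/88 = 88/88 = 1

Summary (fraction, with percent):

explained: PC1 0.4318 (43.18%), PC2 0.375 (37.5%), PC3 0.1932 (19.32%);  cumulative: 0.4318, 0.8068, 1


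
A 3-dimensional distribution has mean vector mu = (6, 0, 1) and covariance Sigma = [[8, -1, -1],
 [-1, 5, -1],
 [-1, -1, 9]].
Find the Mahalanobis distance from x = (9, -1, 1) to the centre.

Step 1 — centre the observation: (x - mu) = (3, -1, 0).

Step 2 — invert Sigma (cofactor / det for 3×3, or solve directly):
  Sigma^{-1} = [[0.131, 0.0298, 0.0179],
 [0.0298, 0.2113, 0.0268],
 [0.0179, 0.0268, 0.1161]].

Step 3 — form the quadratic (x - mu)^T · Sigma^{-1} · (x - mu):
  Sigma^{-1} · (x - mu) = (0.3631, -0.122, 0.0268).
  (x - mu)^T · [Sigma^{-1} · (x - mu)] = (3)·(0.3631) + (-1)·(-0.122) + (0)·(0.0268) = 1.2113.

Step 4 — take square root: d = √(1.2113) ≈ 1.1006.

d(x, mu) = √(1.2113) ≈ 1.1006


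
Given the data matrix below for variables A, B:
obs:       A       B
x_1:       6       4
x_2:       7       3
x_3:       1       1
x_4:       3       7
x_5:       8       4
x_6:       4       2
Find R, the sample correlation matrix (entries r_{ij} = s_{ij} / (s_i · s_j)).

Step 1 — column means:
  mean(A) = (6 + 7 + 1 + 3 + 8 + 4) / 6 = 29/6 = 4.8333
  mean(B) = (4 + 3 + 1 + 7 + 4 + 2) / 6 = 21/6 = 3.5

Step 2 — sample variances and covariances s[i,j] = (1/(n-1)) · Σ_k (x_{k,i} - mean_i) · (x_{k,j} - mean_j), with n-1 = 5:
  s[A,A] = ((1.1667)·(1.1667) + (2.1667)·(2.1667) + (-3.8333)·(-3.8333) + (-1.8333)·(-1.8333) + (3.1667)·(3.1667) + (-0.8333)·(-0.8333)) / 5 = 34.8333/5 = 6.9667
  s[A,B] = ((1.1667)·(0.5) + (2.1667)·(-0.5) + (-3.8333)·(-2.5) + (-1.8333)·(3.5) + (3.1667)·(0.5) + (-0.8333)·(-1.5)) / 5 = 5.5/5 = 1.1
  s[B,B] = ((0.5)·(0.5) + (-0.5)·(-0.5) + (-2.5)·(-2.5) + (3.5)·(3.5) + (0.5)·(0.5) + (-1.5)·(-1.5)) / 5 = 21.5/5 = 4.3
  Sample standard deviations s_i = √(s[i,i]):
  s(A) = √(6.9667) = 2.6394
  s(B) = √(4.3) = 2.0736

Step 3 — r_{ij} = s_{ij} / (s_i · s_j):
  r[A,A] = 1 (diagonal).
  r[A,B] = 1.1 / (2.6394 · 2.0736) = 1.1 / 5.4733 = 0.201
  r[B,B] = 1 (diagonal).

R is symmetric with unit diagonal. Assembling:

R = [[1, 0.201],
 [0.201, 1]]
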